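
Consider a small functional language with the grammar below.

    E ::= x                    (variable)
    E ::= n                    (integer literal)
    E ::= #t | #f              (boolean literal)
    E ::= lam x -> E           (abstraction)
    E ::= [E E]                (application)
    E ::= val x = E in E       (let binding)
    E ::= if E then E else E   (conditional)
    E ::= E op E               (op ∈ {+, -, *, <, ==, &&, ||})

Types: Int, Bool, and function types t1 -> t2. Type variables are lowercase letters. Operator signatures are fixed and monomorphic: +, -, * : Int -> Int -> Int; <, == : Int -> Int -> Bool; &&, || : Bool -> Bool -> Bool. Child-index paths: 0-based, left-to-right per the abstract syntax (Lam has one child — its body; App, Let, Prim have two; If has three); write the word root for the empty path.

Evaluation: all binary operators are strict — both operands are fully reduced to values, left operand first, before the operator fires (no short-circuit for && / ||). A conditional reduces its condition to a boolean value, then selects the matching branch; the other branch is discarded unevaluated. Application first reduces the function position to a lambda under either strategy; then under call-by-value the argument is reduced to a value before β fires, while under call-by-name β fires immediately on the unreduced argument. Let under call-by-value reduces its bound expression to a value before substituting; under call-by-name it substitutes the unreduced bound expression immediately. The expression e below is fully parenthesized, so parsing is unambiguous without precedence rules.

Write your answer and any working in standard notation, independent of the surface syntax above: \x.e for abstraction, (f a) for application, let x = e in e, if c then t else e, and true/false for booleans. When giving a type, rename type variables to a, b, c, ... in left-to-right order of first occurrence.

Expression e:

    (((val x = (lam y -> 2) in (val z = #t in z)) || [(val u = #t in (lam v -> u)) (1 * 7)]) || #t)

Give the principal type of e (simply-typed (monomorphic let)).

Answer: Bool

Derivation:
\y._ : a -> Int
let x : a -> Int
let z : Bool
z : Bool
  unify Bool ~ Bool
let u : Bool
u : Bool
\v._ : b -> Bool
  unify Int ~ Int
  unify Int ~ Int
  unify b -> Bool ~ Int -> c
  unify b ~ Int
  unify Bool ~ c
_ _ : Bool
  unify Bool ~ Bool
  unify Bool ~ Bool
  unify Bool ~ Bool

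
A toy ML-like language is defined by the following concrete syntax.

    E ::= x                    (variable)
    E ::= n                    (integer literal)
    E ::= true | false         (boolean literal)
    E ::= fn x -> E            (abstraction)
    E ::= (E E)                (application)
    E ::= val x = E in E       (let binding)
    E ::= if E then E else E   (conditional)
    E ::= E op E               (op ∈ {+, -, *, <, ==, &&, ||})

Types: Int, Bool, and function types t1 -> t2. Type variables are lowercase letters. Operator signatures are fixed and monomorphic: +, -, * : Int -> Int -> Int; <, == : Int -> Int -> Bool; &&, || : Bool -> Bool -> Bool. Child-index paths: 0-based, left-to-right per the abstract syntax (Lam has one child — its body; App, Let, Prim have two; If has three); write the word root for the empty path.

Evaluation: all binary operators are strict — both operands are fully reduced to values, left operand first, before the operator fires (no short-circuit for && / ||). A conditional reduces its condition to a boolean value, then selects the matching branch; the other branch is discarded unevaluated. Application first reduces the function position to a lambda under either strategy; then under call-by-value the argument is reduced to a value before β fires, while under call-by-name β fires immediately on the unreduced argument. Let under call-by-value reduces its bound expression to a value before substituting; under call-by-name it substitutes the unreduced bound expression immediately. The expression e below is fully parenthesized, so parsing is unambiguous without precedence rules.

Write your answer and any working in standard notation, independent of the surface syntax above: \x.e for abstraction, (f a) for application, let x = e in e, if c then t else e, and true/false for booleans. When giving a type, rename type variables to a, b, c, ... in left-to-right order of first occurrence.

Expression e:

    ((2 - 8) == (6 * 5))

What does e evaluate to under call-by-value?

Answer: false

Derivation:
step 0: ((2 - 8) == (6 * 5))
step 1: [delta@0] (-6 == (6 * 5))
step 2: [delta@1] (-6 == 30)
step 3: [delta@root] false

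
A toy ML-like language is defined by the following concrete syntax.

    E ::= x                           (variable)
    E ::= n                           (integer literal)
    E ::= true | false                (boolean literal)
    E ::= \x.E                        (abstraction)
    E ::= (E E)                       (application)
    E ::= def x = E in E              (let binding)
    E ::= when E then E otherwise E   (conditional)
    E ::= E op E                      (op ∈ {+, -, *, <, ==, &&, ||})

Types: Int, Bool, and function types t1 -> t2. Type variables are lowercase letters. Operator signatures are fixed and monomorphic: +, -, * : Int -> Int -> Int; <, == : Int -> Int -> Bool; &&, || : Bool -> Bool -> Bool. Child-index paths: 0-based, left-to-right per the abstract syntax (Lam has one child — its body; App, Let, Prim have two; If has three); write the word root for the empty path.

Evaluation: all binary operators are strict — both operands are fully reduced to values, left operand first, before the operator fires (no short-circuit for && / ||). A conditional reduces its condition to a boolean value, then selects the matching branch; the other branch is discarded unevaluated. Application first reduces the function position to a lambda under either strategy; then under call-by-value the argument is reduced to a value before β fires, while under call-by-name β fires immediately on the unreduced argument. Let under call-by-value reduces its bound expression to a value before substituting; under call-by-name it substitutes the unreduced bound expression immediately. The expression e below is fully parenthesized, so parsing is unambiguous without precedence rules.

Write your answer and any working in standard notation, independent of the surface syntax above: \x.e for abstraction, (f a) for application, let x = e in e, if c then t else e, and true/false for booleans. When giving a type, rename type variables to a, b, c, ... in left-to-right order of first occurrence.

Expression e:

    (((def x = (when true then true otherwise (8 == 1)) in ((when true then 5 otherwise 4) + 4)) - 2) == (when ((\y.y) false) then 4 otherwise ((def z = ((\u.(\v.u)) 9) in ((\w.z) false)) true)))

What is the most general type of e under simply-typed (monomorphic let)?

Working:
  unify Bool ~ Bool
  unify Int ~ Int
  unify Int ~ Int
  unify Bool ~ Bool
let x : Bool
  unify Bool ~ Bool
  unify Int ~ Int
  unify Int ~ Int
  unify Int ~ Int
  unify Int ~ Int
  unify Int ~ Int
  unify Int ~ Int
y : a
\y._ : a -> a
  unify a -> a ~ Bool -> b
  unify a ~ Bool
  unify Bool ~ b
_ _ : Bool
  unify Bool ~ Bool
u : c
\v._ : d -> c
\u._ : c -> d -> c
  unify c -> d -> c ~ Int -> e
  unify c ~ Int
  unify d -> Int ~ e
_ _ : d -> Int
let z : d -> Int
z : d -> Int
\w._ : f -> d -> Int
  unify f -> d -> Int ~ Bool -> g
  unify f ~ Bool
  unify d -> Int ~ g
_ _ : d -> Int
  unify d -> Int ~ Bool -> h
  unify d ~ Bool
  unify Int ~ h
_ _ : Int
  unify Int ~ Int
  unify Int ~ Int

Answer: Bool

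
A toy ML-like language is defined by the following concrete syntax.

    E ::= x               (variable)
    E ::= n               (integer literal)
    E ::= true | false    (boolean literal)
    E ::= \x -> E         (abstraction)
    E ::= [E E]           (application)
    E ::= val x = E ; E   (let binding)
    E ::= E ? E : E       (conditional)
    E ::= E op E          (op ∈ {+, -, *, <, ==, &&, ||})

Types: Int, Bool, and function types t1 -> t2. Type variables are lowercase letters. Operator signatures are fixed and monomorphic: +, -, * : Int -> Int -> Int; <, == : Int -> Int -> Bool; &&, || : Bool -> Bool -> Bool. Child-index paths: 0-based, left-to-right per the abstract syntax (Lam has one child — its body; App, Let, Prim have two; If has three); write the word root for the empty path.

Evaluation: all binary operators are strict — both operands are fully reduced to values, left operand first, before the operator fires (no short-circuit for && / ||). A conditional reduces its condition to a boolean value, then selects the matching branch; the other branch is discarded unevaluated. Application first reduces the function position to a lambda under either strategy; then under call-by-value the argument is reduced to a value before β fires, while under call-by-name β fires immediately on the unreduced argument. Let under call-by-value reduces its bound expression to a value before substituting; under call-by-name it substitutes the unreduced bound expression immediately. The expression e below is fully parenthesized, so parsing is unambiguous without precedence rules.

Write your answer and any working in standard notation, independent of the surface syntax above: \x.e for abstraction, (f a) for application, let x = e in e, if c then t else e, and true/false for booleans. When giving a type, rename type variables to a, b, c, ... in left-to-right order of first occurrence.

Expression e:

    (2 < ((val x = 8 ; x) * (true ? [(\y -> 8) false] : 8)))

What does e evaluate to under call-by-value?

Answer: true

Trace:
step 0: (2 < ((let x = 8 in x) * (if true then ((\y.8) false) else 8)))
step 1: [let@1.0] (2 < (8 * (if true then ((\y.8) false) else 8)))
step 2: [if@1.1] (2 < (8 * ((\y.8) false)))
step 3: [beta@1.1] (2 < (8 * 8))
step 4: [delta@1] (2 < 64)
step 5: [delta@root] true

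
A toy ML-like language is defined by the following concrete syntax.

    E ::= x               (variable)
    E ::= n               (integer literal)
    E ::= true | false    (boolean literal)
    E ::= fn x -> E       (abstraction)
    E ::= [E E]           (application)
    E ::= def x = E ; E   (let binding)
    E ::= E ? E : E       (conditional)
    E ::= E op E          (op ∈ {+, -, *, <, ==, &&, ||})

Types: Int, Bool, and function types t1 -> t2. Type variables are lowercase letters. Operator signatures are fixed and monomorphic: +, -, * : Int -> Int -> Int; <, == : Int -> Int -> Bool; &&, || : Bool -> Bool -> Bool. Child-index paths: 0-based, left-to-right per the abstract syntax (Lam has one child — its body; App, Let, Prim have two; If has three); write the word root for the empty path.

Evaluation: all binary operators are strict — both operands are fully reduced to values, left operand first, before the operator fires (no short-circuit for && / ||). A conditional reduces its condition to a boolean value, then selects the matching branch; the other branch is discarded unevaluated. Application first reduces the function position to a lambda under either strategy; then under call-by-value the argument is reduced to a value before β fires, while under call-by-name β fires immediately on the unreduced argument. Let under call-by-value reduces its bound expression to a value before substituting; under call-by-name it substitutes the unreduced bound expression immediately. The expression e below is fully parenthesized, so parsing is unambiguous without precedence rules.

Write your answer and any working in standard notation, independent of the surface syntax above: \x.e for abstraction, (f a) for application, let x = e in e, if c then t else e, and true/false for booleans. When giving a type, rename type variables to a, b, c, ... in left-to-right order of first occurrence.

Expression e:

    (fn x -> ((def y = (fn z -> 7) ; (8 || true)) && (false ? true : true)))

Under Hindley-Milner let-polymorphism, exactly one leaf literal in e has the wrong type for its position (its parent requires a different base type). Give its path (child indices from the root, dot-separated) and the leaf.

Answer: 0.0.1.0 : 8

Trace:
\z._ : b -> Int
let y : forall. b -> Int
  unify Int ~ Bool
  FAIL: mismatch Int ~ Bool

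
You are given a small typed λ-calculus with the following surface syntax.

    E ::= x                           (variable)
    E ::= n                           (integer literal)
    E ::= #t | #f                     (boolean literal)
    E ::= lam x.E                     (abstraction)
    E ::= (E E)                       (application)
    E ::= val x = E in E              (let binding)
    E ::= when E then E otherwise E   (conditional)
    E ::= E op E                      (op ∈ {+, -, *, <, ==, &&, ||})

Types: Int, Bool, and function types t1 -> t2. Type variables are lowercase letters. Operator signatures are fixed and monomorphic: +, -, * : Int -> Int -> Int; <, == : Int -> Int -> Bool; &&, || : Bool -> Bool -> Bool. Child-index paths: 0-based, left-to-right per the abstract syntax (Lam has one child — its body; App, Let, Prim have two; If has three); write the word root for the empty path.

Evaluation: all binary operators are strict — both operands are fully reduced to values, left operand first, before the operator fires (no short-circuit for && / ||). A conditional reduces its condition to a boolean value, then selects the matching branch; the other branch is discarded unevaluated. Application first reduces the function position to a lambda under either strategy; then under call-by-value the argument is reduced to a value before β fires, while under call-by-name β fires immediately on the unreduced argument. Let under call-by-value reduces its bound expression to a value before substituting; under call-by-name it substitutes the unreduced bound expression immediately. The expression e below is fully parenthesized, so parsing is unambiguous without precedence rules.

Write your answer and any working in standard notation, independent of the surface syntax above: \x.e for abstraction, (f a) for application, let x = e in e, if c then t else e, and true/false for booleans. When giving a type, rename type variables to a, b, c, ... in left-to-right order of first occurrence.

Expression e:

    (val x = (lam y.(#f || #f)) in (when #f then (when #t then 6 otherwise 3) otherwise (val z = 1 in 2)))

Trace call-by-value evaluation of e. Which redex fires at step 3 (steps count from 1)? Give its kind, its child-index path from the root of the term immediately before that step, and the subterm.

Answer: let at root : (let z = 1 in 2)

Trace:
step 0: (let x = (\y.(false || false)) in (if false then (if true then 6 else 3) else (let z = 1 in 2)))
step 1: [let@root] (if false then (if true then 6 else 3) else (let z = 1 in 2))
step 2: [if@root] (let z = 1 in 2)
step 3: [let@root] 2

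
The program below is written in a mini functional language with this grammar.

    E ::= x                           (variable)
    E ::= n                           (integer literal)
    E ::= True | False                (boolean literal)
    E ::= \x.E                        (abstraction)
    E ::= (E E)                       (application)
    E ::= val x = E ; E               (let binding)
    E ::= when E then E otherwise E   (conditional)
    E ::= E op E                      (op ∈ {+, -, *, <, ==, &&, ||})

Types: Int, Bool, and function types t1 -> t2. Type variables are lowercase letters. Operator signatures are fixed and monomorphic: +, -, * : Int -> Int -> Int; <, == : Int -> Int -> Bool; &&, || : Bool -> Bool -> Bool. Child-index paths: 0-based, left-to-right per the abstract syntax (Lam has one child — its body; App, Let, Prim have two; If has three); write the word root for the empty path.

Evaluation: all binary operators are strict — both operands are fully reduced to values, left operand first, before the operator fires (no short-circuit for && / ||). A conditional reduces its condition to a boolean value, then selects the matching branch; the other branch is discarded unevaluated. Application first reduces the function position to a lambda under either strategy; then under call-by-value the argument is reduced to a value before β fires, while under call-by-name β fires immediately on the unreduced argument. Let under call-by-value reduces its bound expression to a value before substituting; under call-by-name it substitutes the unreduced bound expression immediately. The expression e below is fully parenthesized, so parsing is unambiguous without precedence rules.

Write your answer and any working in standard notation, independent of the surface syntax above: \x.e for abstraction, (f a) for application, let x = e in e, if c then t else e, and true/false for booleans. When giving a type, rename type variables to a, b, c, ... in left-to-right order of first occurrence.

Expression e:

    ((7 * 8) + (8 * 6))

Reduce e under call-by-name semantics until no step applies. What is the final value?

Working:
step 0: ((7 * 8) + (8 * 6))
step 1: [delta@0] (56 + (8 * 6))
step 2: [delta@1] (56 + 48)
step 3: [delta@root] 104

Answer: 104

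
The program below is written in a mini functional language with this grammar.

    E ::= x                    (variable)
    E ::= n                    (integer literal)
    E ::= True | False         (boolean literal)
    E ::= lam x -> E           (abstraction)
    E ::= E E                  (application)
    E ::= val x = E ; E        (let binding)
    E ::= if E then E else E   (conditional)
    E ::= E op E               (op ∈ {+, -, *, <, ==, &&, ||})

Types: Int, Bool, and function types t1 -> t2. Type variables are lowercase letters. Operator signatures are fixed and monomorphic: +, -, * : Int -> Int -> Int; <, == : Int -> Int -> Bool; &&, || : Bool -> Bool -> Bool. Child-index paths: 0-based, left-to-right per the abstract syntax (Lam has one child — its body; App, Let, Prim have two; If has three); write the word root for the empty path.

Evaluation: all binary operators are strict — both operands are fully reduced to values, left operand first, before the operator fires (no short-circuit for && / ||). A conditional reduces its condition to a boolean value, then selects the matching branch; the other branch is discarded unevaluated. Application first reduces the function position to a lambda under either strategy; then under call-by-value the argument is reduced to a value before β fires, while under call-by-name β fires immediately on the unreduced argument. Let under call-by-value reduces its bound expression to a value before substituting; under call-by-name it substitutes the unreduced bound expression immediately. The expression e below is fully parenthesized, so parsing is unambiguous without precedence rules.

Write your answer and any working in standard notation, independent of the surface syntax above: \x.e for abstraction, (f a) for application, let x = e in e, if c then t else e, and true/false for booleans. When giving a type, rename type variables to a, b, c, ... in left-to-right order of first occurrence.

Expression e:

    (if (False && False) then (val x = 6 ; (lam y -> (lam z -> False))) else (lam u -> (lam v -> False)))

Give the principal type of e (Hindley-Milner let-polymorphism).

Trace:
  unify Bool ~ Bool
  unify Bool ~ Bool
  unify Bool ~ Bool
let x : Int
\z._ : b -> Bool
\y._ : a -> b -> Bool
\v._ : d -> Bool
\u._ : c -> d -> Bool
  unify a -> b -> Bool ~ c -> d -> Bool
  unify a ~ c
  unify b -> Bool ~ d -> Bool
  unify b ~ d
  unify Bool ~ Bool

Answer: a -> b -> Bool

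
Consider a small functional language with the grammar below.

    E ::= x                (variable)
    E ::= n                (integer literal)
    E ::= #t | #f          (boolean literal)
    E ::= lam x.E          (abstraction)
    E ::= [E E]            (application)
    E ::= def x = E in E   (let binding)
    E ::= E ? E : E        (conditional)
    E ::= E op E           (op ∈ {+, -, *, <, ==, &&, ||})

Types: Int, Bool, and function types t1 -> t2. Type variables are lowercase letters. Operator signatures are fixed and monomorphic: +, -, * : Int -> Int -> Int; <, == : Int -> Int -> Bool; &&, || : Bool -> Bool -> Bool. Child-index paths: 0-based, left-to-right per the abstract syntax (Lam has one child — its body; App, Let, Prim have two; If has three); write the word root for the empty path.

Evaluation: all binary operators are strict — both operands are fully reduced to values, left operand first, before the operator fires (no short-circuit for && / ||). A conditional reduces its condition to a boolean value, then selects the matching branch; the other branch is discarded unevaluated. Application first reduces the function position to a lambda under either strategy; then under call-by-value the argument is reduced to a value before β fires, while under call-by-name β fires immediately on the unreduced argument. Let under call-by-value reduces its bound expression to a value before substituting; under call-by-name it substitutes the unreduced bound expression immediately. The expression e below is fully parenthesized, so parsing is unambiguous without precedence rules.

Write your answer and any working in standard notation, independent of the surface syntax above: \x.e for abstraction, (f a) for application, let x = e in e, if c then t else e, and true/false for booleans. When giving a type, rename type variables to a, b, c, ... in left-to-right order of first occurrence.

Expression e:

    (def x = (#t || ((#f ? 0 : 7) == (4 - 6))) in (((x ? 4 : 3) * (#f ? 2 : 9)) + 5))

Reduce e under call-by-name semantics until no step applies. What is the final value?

Derivation:
step 0: (let x = (true || ((if false then 0 else 7) == (4 - 6))) in (((if x then 4 else 3) * (if false then 2 else 9)) + 5))
step 1: [let@root] (((if (true || ((if false then 0 else 7) == (4 - 6))) then 4 else 3) * (if false then 2 else 9)) + 5)
step 2: [if@0.0.0.1.0] (((if (true || (7 == (4 - 6))) then 4 else 3) * (if false then 2 else 9)) + 5)
step 3: [delta@0.0.0.1.1] (((if (true || (7 == -2)) then 4 else 3) * (if false then 2 else 9)) + 5)
step 4: [delta@0.0.0.1] (((if (true || false) then 4 else 3) * (if false then 2 else 9)) + 5)
step 5: [delta@0.0.0] (((if true then 4 else 3) * (if false then 2 else 9)) + 5)
step 6: [if@0.0] ((4 * (if false then 2 else 9)) + 5)
step 7: [if@0.1] ((4 * 9) + 5)
step 8: [delta@0] (36 + 5)
step 9: [delta@root] 41

Answer: 41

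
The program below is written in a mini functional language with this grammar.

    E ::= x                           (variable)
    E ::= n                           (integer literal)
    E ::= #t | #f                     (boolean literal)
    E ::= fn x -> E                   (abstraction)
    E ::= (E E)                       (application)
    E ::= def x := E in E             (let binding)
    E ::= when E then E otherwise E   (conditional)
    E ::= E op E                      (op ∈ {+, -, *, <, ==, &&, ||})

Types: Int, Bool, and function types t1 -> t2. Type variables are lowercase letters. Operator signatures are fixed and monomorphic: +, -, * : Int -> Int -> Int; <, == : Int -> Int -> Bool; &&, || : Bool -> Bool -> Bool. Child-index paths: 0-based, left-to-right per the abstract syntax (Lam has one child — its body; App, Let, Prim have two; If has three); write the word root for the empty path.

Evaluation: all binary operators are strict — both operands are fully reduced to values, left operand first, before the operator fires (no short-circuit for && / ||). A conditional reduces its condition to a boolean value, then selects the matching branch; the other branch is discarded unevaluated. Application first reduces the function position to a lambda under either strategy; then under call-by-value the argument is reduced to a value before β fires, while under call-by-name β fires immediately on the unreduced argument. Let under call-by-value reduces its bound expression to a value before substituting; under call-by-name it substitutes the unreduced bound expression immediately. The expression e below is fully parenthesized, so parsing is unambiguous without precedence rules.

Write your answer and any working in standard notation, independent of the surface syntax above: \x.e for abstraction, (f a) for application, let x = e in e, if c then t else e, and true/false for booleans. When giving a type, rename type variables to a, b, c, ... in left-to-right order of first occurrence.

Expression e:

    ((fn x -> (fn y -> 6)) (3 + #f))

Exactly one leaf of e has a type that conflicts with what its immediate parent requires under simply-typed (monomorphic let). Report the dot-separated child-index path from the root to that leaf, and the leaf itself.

Answer: 1.1 : false

Derivation:
\y._ : b -> Int
\x._ : a -> b -> Int
  unify Int ~ Int
  unify Bool ~ Int
  FAIL: mismatch Bool ~ Int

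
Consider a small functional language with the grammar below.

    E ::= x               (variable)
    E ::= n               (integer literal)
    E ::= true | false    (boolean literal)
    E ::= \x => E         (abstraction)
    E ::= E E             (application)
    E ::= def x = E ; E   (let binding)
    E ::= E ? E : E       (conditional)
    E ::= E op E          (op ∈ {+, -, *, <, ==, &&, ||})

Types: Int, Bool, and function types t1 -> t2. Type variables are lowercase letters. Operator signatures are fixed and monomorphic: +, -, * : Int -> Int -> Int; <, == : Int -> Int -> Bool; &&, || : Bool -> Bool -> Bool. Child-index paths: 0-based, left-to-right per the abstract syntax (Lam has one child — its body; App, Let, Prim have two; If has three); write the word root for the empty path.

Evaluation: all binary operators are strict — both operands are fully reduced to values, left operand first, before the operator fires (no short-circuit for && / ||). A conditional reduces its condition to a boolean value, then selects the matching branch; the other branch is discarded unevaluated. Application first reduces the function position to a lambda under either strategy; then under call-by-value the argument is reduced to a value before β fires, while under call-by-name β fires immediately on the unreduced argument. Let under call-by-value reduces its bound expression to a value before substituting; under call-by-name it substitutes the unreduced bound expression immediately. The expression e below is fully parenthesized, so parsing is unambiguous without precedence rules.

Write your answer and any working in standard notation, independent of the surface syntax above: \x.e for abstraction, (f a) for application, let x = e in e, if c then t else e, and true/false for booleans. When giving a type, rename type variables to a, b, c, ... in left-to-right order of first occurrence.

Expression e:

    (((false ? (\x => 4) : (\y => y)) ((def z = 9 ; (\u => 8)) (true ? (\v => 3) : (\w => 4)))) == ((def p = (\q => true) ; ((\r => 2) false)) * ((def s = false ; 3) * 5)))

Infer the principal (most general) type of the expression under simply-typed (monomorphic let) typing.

Answer: Bool

Working:
  unify Bool ~ Bool
\x._ : a -> Int
y : b
\y._ : b -> b
  unify a -> Int ~ b -> b
  unify a ~ b
  unify Int ~ b
let z : Int
\u._ : c -> Int
  unify Bool ~ Bool
\v._ : d -> Int
\w._ : e -> Int
  unify d -> Int ~ e -> Int
  unify d ~ e
  unify Int ~ Int
  unify c -> Int ~ (e -> Int) -> f
  unify c ~ e -> Int
  unify Int ~ f
_ _ : Int
  unify Int -> Int ~ Int -> g
  unify Int ~ Int
  unify Int ~ g
_ _ : Int
  unify Int ~ Int
\q._ : h -> Bool
let p : h -> Bool
\r._ : i -> Int
  unify i -> Int ~ Bool -> j
  unify i ~ Bool
  unify Int ~ j
_ _ : Int
  unify Int ~ Int
let s : Bool
  unify Int ~ Int
  unify Int ~ Int
  unify Int ~ Int
  unify Int ~ Int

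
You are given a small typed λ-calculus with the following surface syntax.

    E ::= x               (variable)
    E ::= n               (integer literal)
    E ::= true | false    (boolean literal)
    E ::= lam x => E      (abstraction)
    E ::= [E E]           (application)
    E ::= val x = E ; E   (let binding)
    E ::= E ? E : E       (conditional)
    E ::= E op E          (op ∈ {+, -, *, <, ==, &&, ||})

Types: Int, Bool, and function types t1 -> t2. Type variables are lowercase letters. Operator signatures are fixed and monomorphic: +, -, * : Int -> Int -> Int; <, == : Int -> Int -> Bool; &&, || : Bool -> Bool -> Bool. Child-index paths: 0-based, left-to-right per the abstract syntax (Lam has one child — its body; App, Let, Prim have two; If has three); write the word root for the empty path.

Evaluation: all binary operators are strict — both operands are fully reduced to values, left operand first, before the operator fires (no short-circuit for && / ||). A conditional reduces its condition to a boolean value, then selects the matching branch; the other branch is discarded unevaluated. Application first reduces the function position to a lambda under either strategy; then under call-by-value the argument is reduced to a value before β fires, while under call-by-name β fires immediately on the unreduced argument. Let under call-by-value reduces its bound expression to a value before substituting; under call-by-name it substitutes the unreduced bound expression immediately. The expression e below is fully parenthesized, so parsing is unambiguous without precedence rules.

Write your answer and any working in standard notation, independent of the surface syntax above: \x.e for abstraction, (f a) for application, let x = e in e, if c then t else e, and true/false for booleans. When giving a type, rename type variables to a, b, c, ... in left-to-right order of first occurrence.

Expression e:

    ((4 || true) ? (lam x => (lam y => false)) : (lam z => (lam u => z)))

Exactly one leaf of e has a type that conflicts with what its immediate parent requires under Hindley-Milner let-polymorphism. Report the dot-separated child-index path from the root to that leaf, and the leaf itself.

Working:
  unify Int ~ Bool
  FAIL: mismatch Int ~ Bool

Answer: 0.0 : 4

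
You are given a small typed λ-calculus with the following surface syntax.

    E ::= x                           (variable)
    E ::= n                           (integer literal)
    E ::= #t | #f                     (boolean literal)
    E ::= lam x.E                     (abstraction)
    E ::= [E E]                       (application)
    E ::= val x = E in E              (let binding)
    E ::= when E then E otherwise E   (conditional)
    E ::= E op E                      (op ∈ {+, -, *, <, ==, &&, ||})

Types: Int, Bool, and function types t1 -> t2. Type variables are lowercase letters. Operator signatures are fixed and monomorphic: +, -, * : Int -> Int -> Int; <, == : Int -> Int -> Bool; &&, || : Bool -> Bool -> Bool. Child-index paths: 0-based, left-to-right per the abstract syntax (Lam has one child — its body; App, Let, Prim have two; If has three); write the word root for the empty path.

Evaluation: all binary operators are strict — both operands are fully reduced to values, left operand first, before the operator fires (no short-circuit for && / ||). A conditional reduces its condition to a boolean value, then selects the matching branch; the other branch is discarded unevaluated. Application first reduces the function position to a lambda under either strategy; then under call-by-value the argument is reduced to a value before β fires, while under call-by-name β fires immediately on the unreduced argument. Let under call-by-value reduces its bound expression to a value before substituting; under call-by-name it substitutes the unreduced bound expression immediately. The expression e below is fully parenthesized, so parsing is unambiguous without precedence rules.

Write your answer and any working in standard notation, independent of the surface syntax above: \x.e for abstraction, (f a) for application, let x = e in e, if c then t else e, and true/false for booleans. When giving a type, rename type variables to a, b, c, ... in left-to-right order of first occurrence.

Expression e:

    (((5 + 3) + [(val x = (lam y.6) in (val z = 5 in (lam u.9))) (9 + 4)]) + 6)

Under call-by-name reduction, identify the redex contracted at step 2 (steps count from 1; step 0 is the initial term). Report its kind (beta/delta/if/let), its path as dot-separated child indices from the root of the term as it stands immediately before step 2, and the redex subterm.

Trace:
step 0: (((5 + 3) + ((let x = (\y.6) in (let z = 5 in (\u.9))) (9 + 4))) + 6)
step 1: [delta@0.0] ((8 + ((let x = (\y.6) in (let z = 5 in (\u.9))) (9 + 4))) + 6)
step 2: [let@0.1.0] ((8 + ((let z = 5 in (\u.9)) (9 + 4))) + 6)

Answer: let at 0.1.0 : (let x = (\y.6) in (let z = 5 in (\u.9)))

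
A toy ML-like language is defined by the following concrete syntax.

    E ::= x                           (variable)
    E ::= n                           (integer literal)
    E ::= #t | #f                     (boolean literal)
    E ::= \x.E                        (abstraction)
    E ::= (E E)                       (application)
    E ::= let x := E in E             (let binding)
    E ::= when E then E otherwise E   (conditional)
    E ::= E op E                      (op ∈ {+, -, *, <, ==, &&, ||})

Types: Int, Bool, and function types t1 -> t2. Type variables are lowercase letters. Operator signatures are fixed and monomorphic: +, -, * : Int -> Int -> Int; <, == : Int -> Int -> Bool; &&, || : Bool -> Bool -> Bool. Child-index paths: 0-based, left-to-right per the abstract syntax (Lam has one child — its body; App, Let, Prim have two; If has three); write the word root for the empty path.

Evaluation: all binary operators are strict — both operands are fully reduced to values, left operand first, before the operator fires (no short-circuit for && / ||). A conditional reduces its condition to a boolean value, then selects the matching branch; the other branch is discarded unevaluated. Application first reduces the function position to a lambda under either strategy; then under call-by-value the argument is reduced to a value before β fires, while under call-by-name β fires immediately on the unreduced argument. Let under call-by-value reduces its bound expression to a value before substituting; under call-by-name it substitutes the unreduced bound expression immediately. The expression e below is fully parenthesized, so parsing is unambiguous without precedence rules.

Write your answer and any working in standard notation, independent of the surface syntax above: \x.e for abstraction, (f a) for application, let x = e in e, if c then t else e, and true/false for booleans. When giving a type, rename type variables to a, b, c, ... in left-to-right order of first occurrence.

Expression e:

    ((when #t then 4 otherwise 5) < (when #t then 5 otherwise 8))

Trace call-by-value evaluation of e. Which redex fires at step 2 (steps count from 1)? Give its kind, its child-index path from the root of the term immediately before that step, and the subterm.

Answer: if at 1 : (if true then 5 else 8)

Trace:
step 0: ((if true then 4 else 5) < (if true then 5 else 8))
step 1: [if@0] (4 < (if true then 5 else 8))
step 2: [if@1] (4 < 5)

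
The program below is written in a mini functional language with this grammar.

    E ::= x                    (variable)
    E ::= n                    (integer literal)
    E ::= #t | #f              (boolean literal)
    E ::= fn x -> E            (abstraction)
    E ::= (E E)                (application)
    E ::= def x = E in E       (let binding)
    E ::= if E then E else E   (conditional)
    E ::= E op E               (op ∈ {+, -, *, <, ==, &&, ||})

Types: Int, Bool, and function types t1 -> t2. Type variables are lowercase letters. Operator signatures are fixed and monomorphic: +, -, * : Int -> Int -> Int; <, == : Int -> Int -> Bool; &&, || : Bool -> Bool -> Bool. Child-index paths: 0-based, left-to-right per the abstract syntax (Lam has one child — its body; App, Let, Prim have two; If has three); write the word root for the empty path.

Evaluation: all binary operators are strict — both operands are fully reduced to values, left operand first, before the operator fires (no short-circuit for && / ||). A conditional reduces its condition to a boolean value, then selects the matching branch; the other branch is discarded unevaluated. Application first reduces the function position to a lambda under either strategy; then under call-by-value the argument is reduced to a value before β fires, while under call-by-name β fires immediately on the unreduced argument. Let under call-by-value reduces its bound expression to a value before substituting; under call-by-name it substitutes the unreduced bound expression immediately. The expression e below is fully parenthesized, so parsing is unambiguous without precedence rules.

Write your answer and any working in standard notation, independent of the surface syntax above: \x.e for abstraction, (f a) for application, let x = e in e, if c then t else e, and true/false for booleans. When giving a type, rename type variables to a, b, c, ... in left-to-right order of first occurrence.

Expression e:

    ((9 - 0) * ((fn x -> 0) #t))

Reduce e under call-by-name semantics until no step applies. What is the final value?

Derivation:
step 0: ((9 - 0) * ((\x.0) true))
step 1: [delta@0] (9 * ((\x.0) true))
step 2: [beta@1] (9 * 0)
step 3: [delta@root] 0

Answer: 0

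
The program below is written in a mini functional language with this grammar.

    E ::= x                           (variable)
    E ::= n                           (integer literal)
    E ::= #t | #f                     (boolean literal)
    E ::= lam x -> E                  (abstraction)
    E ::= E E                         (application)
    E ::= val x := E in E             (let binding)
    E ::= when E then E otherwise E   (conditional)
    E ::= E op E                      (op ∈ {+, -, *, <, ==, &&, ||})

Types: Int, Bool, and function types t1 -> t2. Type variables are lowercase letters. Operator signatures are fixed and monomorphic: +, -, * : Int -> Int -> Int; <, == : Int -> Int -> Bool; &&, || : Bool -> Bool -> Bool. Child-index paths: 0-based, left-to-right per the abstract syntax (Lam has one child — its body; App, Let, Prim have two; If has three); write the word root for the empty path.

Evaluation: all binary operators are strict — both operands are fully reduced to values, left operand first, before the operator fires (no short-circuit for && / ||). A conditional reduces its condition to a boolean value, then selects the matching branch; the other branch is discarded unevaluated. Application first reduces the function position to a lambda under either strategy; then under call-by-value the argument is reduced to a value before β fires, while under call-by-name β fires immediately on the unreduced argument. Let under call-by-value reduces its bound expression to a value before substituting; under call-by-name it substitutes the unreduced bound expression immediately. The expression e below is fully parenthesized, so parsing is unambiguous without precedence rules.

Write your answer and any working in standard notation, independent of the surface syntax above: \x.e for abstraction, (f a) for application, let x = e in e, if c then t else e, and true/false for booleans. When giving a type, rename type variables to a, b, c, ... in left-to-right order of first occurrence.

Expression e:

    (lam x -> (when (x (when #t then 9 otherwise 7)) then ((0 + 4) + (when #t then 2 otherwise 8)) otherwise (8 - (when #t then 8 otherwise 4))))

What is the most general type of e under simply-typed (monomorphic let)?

Derivation:
x : a
  unify Bool ~ Bool
  unify Int ~ Int
  unify a ~ Int -> b
_ _ : b
  unify b ~ Bool
  unify Int ~ Int
  unify Int ~ Int
  unify Int ~ Int
  unify Bool ~ Bool
  unify Int ~ Int
  unify Int ~ Int
  unify Int ~ Int
  unify Bool ~ Bool
  unify Int ~ Int
  unify Int ~ Int
  unify Int ~ Int
\x._ : (Int -> Bool) -> Int

Answer: (Int -> Bool) -> Int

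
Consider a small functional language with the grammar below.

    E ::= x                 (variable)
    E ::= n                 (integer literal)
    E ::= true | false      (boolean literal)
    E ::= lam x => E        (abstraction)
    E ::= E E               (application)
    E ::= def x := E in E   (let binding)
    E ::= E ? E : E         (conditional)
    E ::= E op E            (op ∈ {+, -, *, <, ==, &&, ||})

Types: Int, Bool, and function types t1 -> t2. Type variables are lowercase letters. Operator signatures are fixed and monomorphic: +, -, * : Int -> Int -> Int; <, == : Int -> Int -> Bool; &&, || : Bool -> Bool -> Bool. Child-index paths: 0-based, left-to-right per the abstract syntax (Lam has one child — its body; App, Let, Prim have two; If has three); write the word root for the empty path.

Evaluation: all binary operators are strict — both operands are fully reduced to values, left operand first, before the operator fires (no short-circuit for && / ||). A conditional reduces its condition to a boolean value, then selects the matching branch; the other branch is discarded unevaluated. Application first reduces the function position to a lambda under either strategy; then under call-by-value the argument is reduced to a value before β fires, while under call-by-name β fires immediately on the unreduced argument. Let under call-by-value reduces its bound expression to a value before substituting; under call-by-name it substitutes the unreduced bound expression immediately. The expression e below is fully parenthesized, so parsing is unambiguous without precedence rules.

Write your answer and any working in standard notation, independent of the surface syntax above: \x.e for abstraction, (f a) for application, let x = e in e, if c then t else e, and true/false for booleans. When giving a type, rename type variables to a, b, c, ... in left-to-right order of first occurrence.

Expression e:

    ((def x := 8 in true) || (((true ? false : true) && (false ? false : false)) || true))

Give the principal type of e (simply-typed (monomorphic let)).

Answer: Bool

Derivation:
let x : Int
  unify Bool ~ Bool
  unify Bool ~ Bool
  unify Bool ~ Bool
  unify Bool ~ Bool
  unify Bool ~ Bool
  unify Bool ~ Bool
  unify Bool ~ Bool
  unify Bool ~ Bool
  unify Bool ~ Bool
  unify Bool ~ Bool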